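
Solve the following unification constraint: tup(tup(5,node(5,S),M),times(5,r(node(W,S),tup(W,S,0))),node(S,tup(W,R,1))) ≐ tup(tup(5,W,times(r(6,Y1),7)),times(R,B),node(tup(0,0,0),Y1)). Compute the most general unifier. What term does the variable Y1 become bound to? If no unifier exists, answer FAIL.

Decompose tup/3: tup(5,node(5,S),M) ≐ tup(5,W,times(r(6,Y1),7)),  times(5,r(node(W,S),tup(W,S,0))) ≐ times(R,B),  node(S,tup(W,R,1)) ≐ node(tup(0,0,0),Y1).
Decompose tup/3: 5 ≐ 5,  node(5,S) ≐ W,  M ≐ times(r(6,Y1),7).
Delete trivial equation 5 ≐ 5.
Bind W := node(5,S); substituting into the 2 remaining equations that mention W gives: times(5,r(node(node(5,S),S),tup(node(5,S),S,0))) ≐ times(R,B),  node(S,tup(node(5,S),R,1)) ≐ node(tup(0,0,0),Y1).
Bind M := times(r(6,Y1),7); no other remaining equation mentions M.
Decompose times/2: 5 ≐ R,  r(node(node(5,S),S),tup(node(5,S),S,0)) ≐ B.
Bind R := 5; substituting into the one remaining equation that mentions R gives: node(S,tup(node(5,S),5,1)) ≐ node(tup(0,0,0),Y1).
Bind B := r(node(node(5,S),S),tup(node(5,S),S,0)); no other remaining equation mentions B.
Decompose node/2: S ≐ tup(0,0,0),  tup(node(5,S),5,1) ≐ Y1.
Bind S := tup(0,0,0); substituting into the remaining equation gives: tup(node(5,tup(0,0,0)),5,1) ≐ Y1. Substituting into the earlier bindings gives W := node(5,tup(0,0,0)), B := r(node(node(5,tup(0,0,0)),tup(0,0,0)),tup(node(5,tup(0,0,0)),tup(0,0,0),0)).
Bind Y1 := tup(node(5,tup(0,0,0)),5,1). Substituting into the earlier binding gives M := times(r(6,tup(node(5,tup(0,0,0)),5,1)),7).
MGU = { W ↦ node(5,tup(0,0,0)), M ↦ times(r(6,tup(node(5,tup(0,0,0)),5,1)),7), R ↦ 5, B ↦ r(node(node(5,tup(0,0,0)),tup(0,0,0)),tup(node(5,tup(0,0,0)),tup(0,0,0),0)), S ↦ tup(0,0,0), Y1 ↦ tup(node(5,tup(0,0,0)),5,1) }, so Y1 ↦ tup(node(5,tup(0,0,0)),5,1).

tup(node(5,tup(0,0,0)),5,1)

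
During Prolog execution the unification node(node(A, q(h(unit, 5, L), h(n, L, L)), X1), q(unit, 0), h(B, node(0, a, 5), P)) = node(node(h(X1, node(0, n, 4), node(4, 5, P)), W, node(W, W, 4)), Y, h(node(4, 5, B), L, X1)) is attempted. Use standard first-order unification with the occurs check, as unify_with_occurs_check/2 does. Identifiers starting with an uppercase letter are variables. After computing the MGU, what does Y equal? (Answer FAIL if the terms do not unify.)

Decompose node/3: node(A, q(h(unit, 5, L), h(n, L, L)), X1) = node(h(X1, node(0, n, 4), node(4, 5, P)), W, node(W, W, 4)),  q(unit, 0) = Y,  h(B, node(0, a, 5), P) = h(node(4, 5, B), L, X1).
Decompose node/3: A = h(X1, node(0, n, 4), node(4, 5, P)),  q(h(unit, 5, L), h(n, L, L)) = W,  X1 = node(W, W, 4).
Bind A := h(X1, node(0, n, 4), node(4, 5, P)); no other remaining equation mentions A.
Bind W := q(h(unit, 5, L), h(n, L, L)); substituting into the one remaining equation that mentions W gives: X1 = node(q(h(unit, 5, L), h(n, L, L)), q(h(unit, 5, L), h(n, L, L)), 4).
Bind X1 := node(q(h(unit, 5, L), h(n, L, L)), q(h(unit, 5, L), h(n, L, L)), 4); substituting into the one remaining equation that mentions X1 gives: h(B, node(0, a, 5), P) = h(node(4, 5, B), L, node(q(h(unit, 5, L), h(n, L, L)), q(h(unit, 5, L), h(n, L, L)), 4)). Substituting into the earlier binding gives A := h(node(q(h(unit, 5, L), h(n, L, L)), q(h(unit, 5, L), h(n, L, L)), 4), node(0, n, 4), node(4, 5, P)).
Bind Y := q(unit, 0); no other remaining equation mentions Y.
Decompose h/3: B = node(4, 5, B),  node(0, a, 5) = L,  P = node(q(h(unit, 5, L), h(n, L, L)), q(h(unit, 5, L), h(n, L, L)), 4).
Occurs check fails: B occurs in node(4, 5, B); the equation B = node(4, 5, B) has no finite solution.

FAIL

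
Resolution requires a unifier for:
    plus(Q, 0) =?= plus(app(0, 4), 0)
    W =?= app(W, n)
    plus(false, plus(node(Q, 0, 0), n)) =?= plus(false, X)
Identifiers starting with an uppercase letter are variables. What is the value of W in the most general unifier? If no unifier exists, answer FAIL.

Decompose plus/2: Q =?= app(0, 4),  0 =?= 0.
Bind Q := app(0, 4); substituting into the one remaining equation that mentions Q gives: plus(false, plus(node(app(0, 4), 0, 0), n)) =?= plus(false, X).
Delete trivial equation 0 =?= 0.
Occurs check fails: W occurs in app(W, n); the equation W =?= app(W, n) has no finite solution.

FAIL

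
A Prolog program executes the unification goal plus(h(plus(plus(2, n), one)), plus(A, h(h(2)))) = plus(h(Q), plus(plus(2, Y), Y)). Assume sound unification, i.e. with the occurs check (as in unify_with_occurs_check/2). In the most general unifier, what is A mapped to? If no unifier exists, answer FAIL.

Decompose plus/2: h(plus(plus(2, n), one)) = h(Q),  plus(A, h(h(2))) = plus(plus(2, Y), Y).
Decompose h/1: plus(plus(2, n), one) = Q.
Bind Q := plus(plus(2, n), one); no other remaining equation mentions Q.
Decompose plus/2: A = plus(2, Y),  h(h(2)) = Y.
Bind A := plus(2, Y); no other remaining equation mentions A.
Bind Y := h(h(2)). Substituting into the earlier binding gives A := plus(2, h(h(2))).
MGU = { Q -> plus(plus(2, n), one), A -> plus(2, h(h(2))), Y -> h(h(2)) }, so A -> plus(2, h(h(2))).

plus(2, h(h(2)))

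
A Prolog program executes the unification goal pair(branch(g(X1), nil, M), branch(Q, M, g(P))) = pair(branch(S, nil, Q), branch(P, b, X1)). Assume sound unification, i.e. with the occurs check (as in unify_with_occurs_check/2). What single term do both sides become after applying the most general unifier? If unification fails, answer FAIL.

pair(branch(g(g(b)), nil, b), branch(b, b, g(b)))

Decompose pair/2: branch(g(X1), nil, M) = branch(S, nil, Q),  branch(Q, M, g(P)) = branch(P, b, X1).
Decompose branch/3: g(X1) = S,  nil = nil,  M = Q.
Bind S := g(X1); no other remaining equation mentions S.
Delete trivial equation nil = nil.
Bind M := Q; substituting into the remaining equation gives: branch(Q, Q, g(P)) = branch(P, b, X1).
Decompose branch/3: Q = P,  Q = b,  g(P) = X1.
Bind Q := P; substituting into the one remaining equation that mentions Q gives: P = b. Substituting into the earlier binding gives M := P.
Bind P := b; substituting into the remaining equation gives: g(b) = X1. Substituting into the earlier bindings gives M := b, Q := b.
Bind X1 := g(b). Substituting into the earlier binding gives S := g(g(b)).
Applying the MGU to either side gives pair(branch(g(g(b)), nil, b), branch(b, b, g(b))).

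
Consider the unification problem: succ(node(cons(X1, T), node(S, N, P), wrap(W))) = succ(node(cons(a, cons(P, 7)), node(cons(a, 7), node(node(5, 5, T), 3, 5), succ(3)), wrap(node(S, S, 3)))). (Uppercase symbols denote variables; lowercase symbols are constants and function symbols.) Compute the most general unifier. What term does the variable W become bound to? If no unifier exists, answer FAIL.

Decompose succ/1: node(cons(X1, T), node(S, N, P), wrap(W)) = node(cons(a, cons(P, 7)), node(cons(a, 7), node(node(5, 5, T), 3, 5), succ(3)), wrap(node(S, S, 3))).
Decompose node/3: cons(X1, T) = cons(a, cons(P, 7)),  node(S, N, P) = node(cons(a, 7), node(node(5, 5, T), 3, 5), succ(3)),  wrap(W) = wrap(node(S, S, 3)).
Decompose cons/2: X1 = a,  T = cons(P, 7).
Bind X1 := a; no other remaining equation mentions X1.
Bind T := cons(P, 7); substituting into the one remaining equation that mentions T gives: node(S, N, P) = node(cons(a, 7), node(node(5, 5, cons(P, 7)), 3, 5), succ(3)).
Decompose node/3: S = cons(a, 7),  N = node(node(5, 5, cons(P, 7)), 3, 5),  P = succ(3).
Bind S := cons(a, 7); substituting into the one remaining equation that mentions S gives: wrap(W) = wrap(node(cons(a, 7), cons(a, 7), 3)).
Bind N := node(node(5, 5, cons(P, 7)), 3, 5); no other remaining equation mentions N.
Bind P := succ(3); no other remaining equation mentions P. Substituting into the earlier bindings gives T := cons(succ(3), 7), N := node(node(5, 5, cons(succ(3), 7)), 3, 5).
Decompose wrap/1: W = node(cons(a, 7), cons(a, 7), 3).
Bind W := node(cons(a, 7), cons(a, 7), 3).
MGU = { X1 ↦ a, T ↦ cons(succ(3), 7), S ↦ cons(a, 7), N ↦ node(node(5, 5, cons(succ(3), 7)), 3, 5), P ↦ succ(3), W ↦ node(cons(a, 7), cons(a, 7), 3) }, so W ↦ node(cons(a, 7), cons(a, 7), 3).

node(cons(a, 7), cons(a, 7), 3)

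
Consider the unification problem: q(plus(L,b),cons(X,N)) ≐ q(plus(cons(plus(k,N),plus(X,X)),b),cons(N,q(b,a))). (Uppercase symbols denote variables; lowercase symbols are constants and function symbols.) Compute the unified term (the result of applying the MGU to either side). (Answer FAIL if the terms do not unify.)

q(plus(cons(plus(k,q(b,a)),plus(q(b,a),q(b,a))),b),cons(q(b,a),q(b,a)))

Decompose q/2: plus(L,b) ≐ plus(cons(plus(k,N),plus(X,X)),b),  cons(X,N) ≐ cons(N,q(b,a)).
Decompose plus/2: L ≐ cons(plus(k,N),plus(X,X)),  b ≐ b.
Bind L := cons(plus(k,N),plus(X,X)); no other remaining equation mentions L.
Delete trivial equation b ≐ b.
Decompose cons/2: X ≐ N,  N ≐ q(b,a).
Bind X := N; no other remaining equation mentions X. Substituting into the earlier binding gives L := cons(plus(k,N),plus(N,N)).
Bind N := q(b,a). Substituting into the earlier bindings gives L := cons(plus(k,q(b,a)),plus(q(b,a),q(b,a))), X := q(b,a).
Applying the MGU to either side gives q(plus(cons(plus(k,q(b,a)),plus(q(b,a),q(b,a))),b),cons(q(b,a),q(b,a))).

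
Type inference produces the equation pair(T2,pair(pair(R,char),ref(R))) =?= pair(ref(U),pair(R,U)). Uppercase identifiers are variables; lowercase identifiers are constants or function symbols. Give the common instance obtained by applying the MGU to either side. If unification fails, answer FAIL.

FAIL

Decompose pair/2: T2 =?= ref(U),  pair(pair(R,char),ref(R)) =?= pair(R,U).
Bind T2 := ref(U); no other remaining equation mentions T2.
Decompose pair/2: pair(R,char) =?= R,  ref(R) =?= U.
Occurs check fails: R occurs in pair(R,char); the equation R =?= pair(R,char) has no finite solution.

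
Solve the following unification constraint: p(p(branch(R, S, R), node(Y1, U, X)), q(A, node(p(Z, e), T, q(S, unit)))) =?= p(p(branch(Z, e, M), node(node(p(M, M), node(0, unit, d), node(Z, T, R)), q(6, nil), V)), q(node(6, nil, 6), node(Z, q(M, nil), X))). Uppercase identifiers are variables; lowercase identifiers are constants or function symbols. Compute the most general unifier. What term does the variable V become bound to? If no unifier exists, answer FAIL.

FAIL

Decompose p/2: p(branch(R, S, R), node(Y1, U, X)) =?= p(branch(Z, e, M), node(node(p(M, M), node(0, unit, d), node(Z, T, R)), q(6, nil), V)),  q(A, node(p(Z, e), T, q(S, unit))) =?= q(node(6, nil, 6), node(Z, q(M, nil), X)).
Decompose p/2: branch(R, S, R) =?= branch(Z, e, M),  node(Y1, U, X) =?= node(node(p(M, M), node(0, unit, d), node(Z, T, R)), q(6, nil), V).
Decompose branch/3: R =?= Z,  S =?= e,  R =?= M.
Bind R := Z; substituting into the 2 remaining equations that mention R gives: Z =?= M,  node(Y1, U, X) =?= node(node(p(M, M), node(0, unit, d), node(Z, T, Z)), q(6, nil), V).
Bind S := e; substituting into the one remaining equation that mentions S gives: q(A, node(p(Z, e), T, q(e, unit))) =?= q(node(6, nil, 6), node(Z, q(M, nil), X)).
Bind Z := M; substituting into the remaining equations gives: node(Y1, U, X) =?= node(node(p(M, M), node(0, unit, d), node(M, T, M)), q(6, nil), V),  q(A, node(p(M, e), T, q(e, unit))) =?= q(node(6, nil, 6), node(M, q(M, nil), X)). Substituting into the earlier binding gives R := M.
Decompose node/3: Y1 =?= node(p(M, M), node(0, unit, d), node(M, T, M)),  U =?= q(6, nil),  X =?= V.
Bind Y1 := node(p(M, M), node(0, unit, d), node(M, T, M)); no other remaining equation mentions Y1.
Bind U := q(6, nil); no other remaining equation mentions U.
Bind X := V; substituting into the remaining equation gives: q(A, node(p(M, e), T, q(e, unit))) =?= q(node(6, nil, 6), node(M, q(M, nil), V)).
Decompose q/2: A =?= node(6, nil, 6),  node(p(M, e), T, q(e, unit)) =?= node(M, q(M, nil), V).
Bind A := node(6, nil, 6); no other remaining equation mentions A.
Decompose node/3: p(M, e) =?= M,  T =?= q(M, nil),  q(e, unit) =?= V.
Occurs check fails: M occurs in p(M, e); the equation M =?= p(M, e) has no finite solution.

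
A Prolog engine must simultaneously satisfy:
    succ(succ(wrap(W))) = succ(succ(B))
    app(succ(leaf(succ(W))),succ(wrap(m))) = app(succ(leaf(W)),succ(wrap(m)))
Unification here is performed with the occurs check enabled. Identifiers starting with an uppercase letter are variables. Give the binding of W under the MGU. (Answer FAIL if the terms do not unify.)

FAIL

Decompose succ/1: succ(wrap(W)) = succ(B).
Decompose succ/1: wrap(W) = B.
Bind B := wrap(W); no other remaining equation mentions B.
Decompose app/2: succ(leaf(succ(W))) = succ(leaf(W)),  succ(wrap(m)) = succ(wrap(m)).
Decompose succ/1: leaf(succ(W)) = leaf(W).
Decompose leaf/1: succ(W) = W.
Occurs check fails: W occurs in succ(W); the equation W = succ(W) has no finite solution.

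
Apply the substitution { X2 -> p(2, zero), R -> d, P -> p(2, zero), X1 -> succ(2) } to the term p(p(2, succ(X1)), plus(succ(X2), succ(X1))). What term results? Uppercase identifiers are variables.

Replace each occurrence of X2 with p(2, zero).
Replace each occurrence of X1 with succ(2).
Result: p(p(2, succ(succ(2))), plus(succ(p(2, zero)), succ(succ(2)))).

p(p(2, succ(succ(2))), plus(succ(p(2, zero)), succ(succ(2))))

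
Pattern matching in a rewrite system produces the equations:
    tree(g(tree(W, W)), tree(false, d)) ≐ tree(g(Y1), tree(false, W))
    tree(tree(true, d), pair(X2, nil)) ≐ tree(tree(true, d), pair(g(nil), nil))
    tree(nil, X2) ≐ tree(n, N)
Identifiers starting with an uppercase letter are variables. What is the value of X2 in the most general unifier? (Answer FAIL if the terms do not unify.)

Decompose tree/2: g(tree(W, W)) ≐ g(Y1),  tree(false, d) ≐ tree(false, W).
Decompose g/1: tree(W, W) ≐ Y1.
Bind Y1 := tree(W, W); no other remaining equation mentions Y1.
Decompose tree/2: false ≐ false,  d ≐ W.
Delete trivial equation false ≐ false.
Bind W := d; no other remaining equation mentions W. Substituting into the earlier binding gives Y1 := tree(d, d).
Decompose tree/2: tree(true, d) ≐ tree(true, d),  pair(X2, nil) ≐ pair(g(nil), nil).
Delete trivial equation tree(true, d) ≐ tree(true, d).
Decompose pair/2: X2 ≐ g(nil),  nil ≐ nil.
Bind X2 := g(nil); substituting into the one remaining equation that mentions X2 gives: tree(nil, g(nil)) ≐ tree(n, N).
Delete trivial equation nil ≐ nil.
Decompose tree/2: nil ≐ n,  g(nil) ≐ N.
Clash: constants nil and n differ; no unifier exists.

FAIL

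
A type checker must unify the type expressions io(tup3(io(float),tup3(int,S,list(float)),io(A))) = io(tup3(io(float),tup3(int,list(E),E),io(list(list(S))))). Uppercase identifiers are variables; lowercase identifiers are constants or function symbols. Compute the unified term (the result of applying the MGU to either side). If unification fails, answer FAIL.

io(tup3(io(float),tup3(int,list(list(float)),list(float)),io(list(list(list(list(float)))))))

Decompose io/1: tup3(io(float),tup3(int,S,list(float)),io(A)) = tup3(io(float),tup3(int,list(E),E),io(list(list(S)))).
Decompose tup3/3: io(float) = io(float),  tup3(int,S,list(float)) = tup3(int,list(E),E),  io(A) = io(list(list(S))).
Delete trivial equation io(float) = io(float).
Decompose tup3/3: int = int,  S = list(E),  list(float) = E.
Delete trivial equation int = int.
Bind S := list(E); substituting into the one remaining equation that mentions S gives: io(A) = io(list(list(list(E)))).
Bind E := list(float); substituting into the remaining equation gives: io(A) = io(list(list(list(list(float))))). Substituting into the earlier binding gives S := list(list(float)).
Decompose io/1: A = list(list(list(list(float)))).
Bind A := list(list(list(list(float)))).
Applying the MGU to either side gives io(tup3(io(float),tup3(int,list(list(float)),list(float)),io(list(list(list(list(float))))))).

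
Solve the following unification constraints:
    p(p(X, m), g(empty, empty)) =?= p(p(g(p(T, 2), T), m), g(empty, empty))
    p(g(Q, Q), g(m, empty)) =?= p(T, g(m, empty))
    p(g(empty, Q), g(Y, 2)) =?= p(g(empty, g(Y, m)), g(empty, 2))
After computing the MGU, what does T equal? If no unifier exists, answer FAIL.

g(g(empty, m), g(empty, m))

Decompose p/2: p(X, m) =?= p(g(p(T, 2), T), m),  g(empty, empty) =?= g(empty, empty).
Decompose p/2: X =?= g(p(T, 2), T),  m =?= m.
Bind X := g(p(T, 2), T); no other remaining equation mentions X.
Delete trivial equation m =?= m.
Delete trivial equation g(empty, empty) =?= g(empty, empty).
Decompose p/2: g(Q, Q) =?= T,  g(m, empty) =?= g(m, empty).
Bind T := g(Q, Q); no other remaining equation mentions T. Substituting into the earlier binding gives X := g(p(g(Q, Q), 2), g(Q, Q)).
Delete trivial equation g(m, empty) =?= g(m, empty).
Decompose p/2: g(empty, Q) =?= g(empty, g(Y, m)),  g(Y, 2) =?= g(empty, 2).
Decompose g/2: empty =?= empty,  Q =?= g(Y, m).
Delete trivial equation empty =?= empty.
Bind Q := g(Y, m); no other remaining equation mentions Q. Substituting into the earlier bindings gives X := g(p(g(g(Y, m), g(Y, m)), 2), g(g(Y, m), g(Y, m))), T := g(g(Y, m), g(Y, m)).
Decompose g/2: Y =?= empty,  2 =?= 2.
Bind Y := empty; no other remaining equation mentions Y. Substituting into the earlier bindings gives X := g(p(g(g(empty, m), g(empty, m)), 2), g(g(empty, m), g(empty, m))), T := g(g(empty, m), g(empty, m)), Q := g(empty, m).
Delete trivial equation 2 =?= 2.
MGU = { X := g(p(g(g(empty, m), g(empty, m)), 2), g(g(empty, m), g(empty, m))), T := g(g(empty, m), g(empty, m)), Q := g(empty, m), Y := empty }, so T := g(g(empty, m), g(empty, m)).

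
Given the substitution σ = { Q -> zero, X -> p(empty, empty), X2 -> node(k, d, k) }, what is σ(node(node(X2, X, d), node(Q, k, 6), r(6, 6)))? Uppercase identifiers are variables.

node(node(node(k, d, k), p(empty, empty), d), node(zero, k, 6), r(6, 6))

Replace each occurrence of Q with zero.
Replace each occurrence of X with p(empty, empty).
Replace each occurrence of X2 with node(k, d, k).
Result: node(node(node(k, d, k), p(empty, empty), d), node(zero, k, 6), r(6, 6)).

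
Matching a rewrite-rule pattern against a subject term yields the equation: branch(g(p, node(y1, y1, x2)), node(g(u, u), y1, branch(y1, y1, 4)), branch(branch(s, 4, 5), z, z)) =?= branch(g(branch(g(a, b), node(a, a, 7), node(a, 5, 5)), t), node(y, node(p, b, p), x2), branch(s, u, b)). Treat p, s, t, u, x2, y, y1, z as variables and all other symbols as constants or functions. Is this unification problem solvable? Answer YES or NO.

Decompose branch/3: g(p, node(y1, y1, x2)) =?= g(branch(g(a, b), node(a, a, 7), node(a, 5, 5)), t),  node(g(u, u), y1, branch(y1, y1, 4)) =?= node(y, node(p, b, p), x2),  branch(branch(s, 4, 5), z, z) =?= branch(s, u, b).
Decompose g/2: p =?= branch(g(a, b), node(a, a, 7), node(a, 5, 5)),  node(y1, y1, x2) =?= t.
Bind p := branch(g(a, b), node(a, a, 7), node(a, 5, 5)); substituting into the one remaining equation that mentions p gives: node(g(u, u), y1, branch(y1, y1, 4)) =?= node(y, node(branch(g(a, b), node(a, a, 7), node(a, 5, 5)), b, branch(g(a, b), node(a, a, 7), node(a, 5, 5))), x2).
Bind t := node(y1, y1, x2); no other remaining equation mentions t.
Decompose node/3: g(u, u) =?= y,  y1 =?= node(branch(g(a, b), node(a, a, 7), node(a, 5, 5)), b, branch(g(a, b), node(a, a, 7), node(a, 5, 5))),  branch(y1, y1, 4) =?= x2.
Bind y := g(u, u); no other remaining equation mentions y.
Bind y1 := node(branch(g(a, b), node(a, a, 7), node(a, 5, 5)), b, branch(g(a, b), node(a, a, 7), node(a, 5, 5))); substituting into the one remaining equation that mentions y1 gives: branch(node(branch(g(a, b), node(a, a, 7), node(a, 5, 5)), b, branch(g(a, b), node(a, a, 7), node(a, 5, 5))), node(branch(g(a, b), node(a, a, 7), node(a, 5, 5)), b, branch(g(a, b), node(a, a, 7), node(a, 5, 5))), 4) =?= x2. Substituting into the earlier binding gives t := node(node(branch(g(a, b), node(a, a, 7), node(a, 5, 5)), b, branch(g(a, b), node(a, a, 7), node(a, 5, 5))), node(branch(g(a, b), node(a, a, 7), node(a, 5, 5)), b, branch(g(a, b), node(a, a, 7), node(a, 5, 5))), x2).
Bind x2 := branch(node(branch(g(a, b), node(a, a, 7), node(a, 5, 5)), b, branch(g(a, b), node(a, a, 7), node(a, 5, 5))), node(branch(g(a, b), node(a, a, 7), node(a, 5, 5)), b, branch(g(a, b), node(a, a, 7), node(a, 5, 5))), 4); no other remaining equation mentions x2. Substituting into the earlier binding gives t := node(node(branch(g(a, b), node(a, a, 7), node(a, 5, 5)), b, branch(g(a, b), node(a, a, 7), node(a, 5, 5))), node(branch(g(a, b), node(a, a, 7), node(a, 5, 5)), b, branch(g(a, b), node(a, a, 7), node(a, 5, 5))), branch(node(branch(g(a, b), node(a, a, 7), node(a, 5, 5)), b, branch(g(a, b), node(a, a, 7), node(a, 5, 5))), node(branch(g(a, b), node(a, a, 7), node(a, 5, 5)), b, branch(g(a, b), node(a, a, 7), node(a, 5, 5))), 4)).
Decompose branch/3: branch(s, 4, 5) =?= s,  z =?= u,  z =?= b.
Occurs check fails: s occurs in branch(s, 4, 5); the equation s =?= branch(s, 4, 5) has no finite solution.

NO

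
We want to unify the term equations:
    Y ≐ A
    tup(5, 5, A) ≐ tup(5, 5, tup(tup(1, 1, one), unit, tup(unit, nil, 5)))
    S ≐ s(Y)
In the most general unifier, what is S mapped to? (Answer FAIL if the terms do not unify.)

Bind Y := A; substituting into the one remaining equation that mentions Y gives: S ≐ s(A).
Decompose tup/3: 5 ≐ 5,  5 ≐ 5,  A ≐ tup(tup(1, 1, one), unit, tup(unit, nil, 5)).
Delete trivial equation 5 ≐ 5.
Delete trivial equation 5 ≐ 5.
Bind A := tup(tup(1, 1, one), unit, tup(unit, nil, 5)); substituting into the remaining equation gives: S ≐ s(tup(tup(1, 1, one), unit, tup(unit, nil, 5))). Substituting into the earlier binding gives Y := tup(tup(1, 1, one), unit, tup(unit, nil, 5)).
Bind S := s(tup(tup(1, 1, one), unit, tup(unit, nil, 5))).
MGU = { Y -> tup(tup(1, 1, one), unit, tup(unit, nil, 5)), A -> tup(tup(1, 1, one), unit, tup(unit, nil, 5)), S -> s(tup(tup(1, 1, one), unit, tup(unit, nil, 5))) }, so S -> s(tup(tup(1, 1, one), unit, tup(unit, nil, 5))).

s(tup(tup(1, 1, one), unit, tup(unit, nil, 5)))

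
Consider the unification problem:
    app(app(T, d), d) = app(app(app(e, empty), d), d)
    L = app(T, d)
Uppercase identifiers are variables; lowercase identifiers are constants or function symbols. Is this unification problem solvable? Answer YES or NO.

Decompose app/2: app(T, d) = app(app(e, empty), d),  d = d.
Decompose app/2: T = app(e, empty),  d = d.
Bind T := app(e, empty); substituting into the one remaining equation that mentions T gives: L = app(app(e, empty), d).
Delete trivial equation d = d.
Delete trivial equation d = d.
Bind L := app(app(e, empty), d).
No equations remain and no clash or occurs-check failure arose, so a unifier exists.

YES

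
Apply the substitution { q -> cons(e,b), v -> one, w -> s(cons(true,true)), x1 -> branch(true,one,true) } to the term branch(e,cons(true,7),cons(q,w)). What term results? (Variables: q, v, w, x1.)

branch(e,cons(true,7),cons(cons(e,b),s(cons(true,true))))

Replace each occurrence of q with cons(e,b).
Replace each occurrence of w with s(cons(true,true)).
Result: branch(e,cons(true,7),cons(cons(e,b),s(cons(true,true)))).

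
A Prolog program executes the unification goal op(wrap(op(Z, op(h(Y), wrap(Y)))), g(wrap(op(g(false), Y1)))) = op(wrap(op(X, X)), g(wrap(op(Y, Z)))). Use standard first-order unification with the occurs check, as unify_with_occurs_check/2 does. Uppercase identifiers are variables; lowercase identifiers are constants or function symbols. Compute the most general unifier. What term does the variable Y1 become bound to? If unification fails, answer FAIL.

Decompose op/2: wrap(op(Z, op(h(Y), wrap(Y)))) = wrap(op(X, X)),  g(wrap(op(g(false), Y1))) = g(wrap(op(Y, Z))).
Decompose wrap/1: op(Z, op(h(Y), wrap(Y))) = op(X, X).
Decompose op/2: Z = X,  op(h(Y), wrap(Y)) = X.
Bind Z := X; substituting into the one remaining equation that mentions Z gives: g(wrap(op(g(false), Y1))) = g(wrap(op(Y, X))).
Bind X := op(h(Y), wrap(Y)); substituting into the remaining equation gives: g(wrap(op(g(false), Y1))) = g(wrap(op(Y, op(h(Y), wrap(Y))))). Substituting into the earlier binding gives Z := op(h(Y), wrap(Y)).
Decompose g/1: wrap(op(g(false), Y1)) = wrap(op(Y, op(h(Y), wrap(Y)))).
Decompose wrap/1: op(g(false), Y1) = op(Y, op(h(Y), wrap(Y))).
Decompose op/2: g(false) = Y,  Y1 = op(h(Y), wrap(Y)).
Bind Y := g(false); substituting into the remaining equation gives: Y1 = op(h(g(false)), wrap(g(false))). Substituting into the earlier bindings gives Z := op(h(g(false)), wrap(g(false))), X := op(h(g(false)), wrap(g(false))).
Bind Y1 := op(h(g(false)), wrap(g(false))).
MGU = { Z -> op(h(g(false)), wrap(g(false))), X -> op(h(g(false)), wrap(g(false))), Y -> g(false), Y1 -> op(h(g(false)), wrap(g(false))) }, so Y1 -> op(h(g(false)), wrap(g(false))).

op(h(g(false)), wrap(g(false)))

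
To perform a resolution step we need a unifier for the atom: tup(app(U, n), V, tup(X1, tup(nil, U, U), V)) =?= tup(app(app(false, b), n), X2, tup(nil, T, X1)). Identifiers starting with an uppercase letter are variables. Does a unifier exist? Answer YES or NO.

YES

Decompose tup/3: app(U, n) =?= app(app(false, b), n),  V =?= X2,  tup(X1, tup(nil, U, U), V) =?= tup(nil, T, X1).
Decompose app/2: U =?= app(false, b),  n =?= n.
Bind U := app(false, b); substituting into the one remaining equation that mentions U gives: tup(X1, tup(nil, app(false, b), app(false, b)), V) =?= tup(nil, T, X1).
Delete trivial equation n =?= n.
Bind V := X2; substituting into the remaining equation gives: tup(X1, tup(nil, app(false, b), app(false, b)), X2) =?= tup(nil, T, X1).
Decompose tup/3: X1 =?= nil,  tup(nil, app(false, b), app(false, b)) =?= T,  X2 =?= X1.
Bind X1 := nil; substituting into the one remaining equation that mentions X1 gives: X2 =?= nil.
Bind T := tup(nil, app(false, b), app(false, b)); no other remaining equation mentions T.
Bind X2 := nil. Substituting into the earlier binding gives V := nil.
No equations remain and no clash or occurs-check failure arose, so a unifier exists.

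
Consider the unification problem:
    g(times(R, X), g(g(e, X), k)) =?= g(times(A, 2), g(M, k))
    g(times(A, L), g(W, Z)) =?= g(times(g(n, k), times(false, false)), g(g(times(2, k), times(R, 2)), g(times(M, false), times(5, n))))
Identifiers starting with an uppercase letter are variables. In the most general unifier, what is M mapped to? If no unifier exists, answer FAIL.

g(e, 2)

Decompose g/2: times(R, X) =?= times(A, 2),  g(g(e, X), k) =?= g(M, k).
Decompose times/2: R =?= A,  X =?= 2.
Bind R := A; substituting into the one remaining equation that mentions R gives: g(times(A, L), g(W, Z)) =?= g(times(g(n, k), times(false, false)), g(g(times(2, k), times(A, 2)), g(times(M, false), times(5, n)))).
Bind X := 2; substituting into the one remaining equation that mentions X gives: g(g(e, 2), k) =?= g(M, k).
Decompose g/2: g(e, 2) =?= M,  k =?= k.
Bind M := g(e, 2); substituting into the one remaining equation that mentions M gives: g(times(A, L), g(W, Z)) =?= g(times(g(n, k), times(false, false)), g(g(times(2, k), times(A, 2)), g(times(g(e, 2), false), times(5, n)))).
Delete trivial equation k =?= k.
Decompose g/2: times(A, L) =?= times(g(n, k), times(false, false)),  g(W, Z) =?= g(g(times(2, k), times(A, 2)), g(times(g(e, 2), false), times(5, n))).
Decompose times/2: A =?= g(n, k),  L =?= times(false, false).
Bind A := g(n, k); substituting into the one remaining equation that mentions A gives: g(W, Z) =?= g(g(times(2, k), times(g(n, k), 2)), g(times(g(e, 2), false), times(5, n))). Substituting into the earlier binding gives R := g(n, k).
Bind L := times(false, false); no other remaining equation mentions L.
Decompose g/2: W =?= g(times(2, k), times(g(n, k), 2)),  Z =?= g(times(g(e, 2), false), times(5, n)).
Bind W := g(times(2, k), times(g(n, k), 2)); no other remaining equation mentions W.
Bind Z := g(times(g(e, 2), false), times(5, n)).
MGU = { R -> g(n, k), X -> 2, M -> g(e, 2), A -> g(n, k), L -> times(false, false), W -> g(times(2, k), times(g(n, k), 2)), Z -> g(times(g(e, 2), false), times(5, n)) }, so M -> g(e, 2).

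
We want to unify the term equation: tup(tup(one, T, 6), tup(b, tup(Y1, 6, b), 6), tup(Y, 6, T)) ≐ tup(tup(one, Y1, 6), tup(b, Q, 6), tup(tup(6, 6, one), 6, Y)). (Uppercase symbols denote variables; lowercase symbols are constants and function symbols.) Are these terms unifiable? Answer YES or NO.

Decompose tup/3: tup(one, T, 6) ≐ tup(one, Y1, 6),  tup(b, tup(Y1, 6, b), 6) ≐ tup(b, Q, 6),  tup(Y, 6, T) ≐ tup(tup(6, 6, one), 6, Y).
Decompose tup/3: one ≐ one,  T ≐ Y1,  6 ≐ 6.
Delete trivial equation one ≐ one.
Bind T := Y1; substituting into the one remaining equation that mentions T gives: tup(Y, 6, Y1) ≐ tup(tup(6, 6, one), 6, Y).
Delete trivial equation 6 ≐ 6.
Decompose tup/3: b ≐ b,  tup(Y1, 6, b) ≐ Q,  6 ≐ 6.
Delete trivial equation b ≐ b.
Bind Q := tup(Y1, 6, b); no other remaining equation mentions Q.
Delete trivial equation 6 ≐ 6.
Decompose tup/3: Y ≐ tup(6, 6, one),  6 ≐ 6,  Y1 ≐ Y.
Bind Y := tup(6, 6, one); substituting into the one remaining equation that mentions Y gives: Y1 ≐ tup(6, 6, one).
Delete trivial equation 6 ≐ 6.
Bind Y1 := tup(6, 6, one). Substituting into the earlier bindings gives T := tup(6, 6, one), Q := tup(tup(6, 6, one), 6, b).
No equations remain and no clash or occurs-check failure arose, so a unifier exists.

YES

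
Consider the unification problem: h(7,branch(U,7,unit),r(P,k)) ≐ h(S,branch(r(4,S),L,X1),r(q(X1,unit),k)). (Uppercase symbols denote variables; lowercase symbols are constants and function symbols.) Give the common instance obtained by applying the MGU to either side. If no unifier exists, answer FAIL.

h(7,branch(r(4,7),7,unit),r(q(unit,unit),k))

Decompose h/3: 7 ≐ S,  branch(U,7,unit) ≐ branch(r(4,S),L,X1),  r(P,k) ≐ r(q(X1,unit),k).
Bind S := 7; substituting into the one remaining equation that mentions S gives: branch(U,7,unit) ≐ branch(r(4,7),L,X1).
Decompose branch/3: U ≐ r(4,7),  7 ≐ L,  unit ≐ X1.
Bind U := r(4,7); no other remaining equation mentions U.
Bind L := 7; no other remaining equation mentions L.
Bind X1 := unit; substituting into the remaining equation gives: r(P,k) ≐ r(q(unit,unit),k).
Decompose r/2: P ≐ q(unit,unit),  k ≐ k.
Bind P := q(unit,unit); no other remaining equation mentions P.
Delete trivial equation k ≐ k.
Applying the MGU to either side gives h(7,branch(r(4,7),7,unit),r(q(unit,unit),k)).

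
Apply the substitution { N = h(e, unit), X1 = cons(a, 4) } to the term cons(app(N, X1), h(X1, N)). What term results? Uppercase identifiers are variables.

cons(app(h(e, unit), cons(a, 4)), h(cons(a, 4), h(e, unit)))

Replace each occurrence of N with h(e, unit).
Replace each occurrence of X1 with cons(a, 4).
Result: cons(app(h(e, unit), cons(a, 4)), h(cons(a, 4), h(e, unit))).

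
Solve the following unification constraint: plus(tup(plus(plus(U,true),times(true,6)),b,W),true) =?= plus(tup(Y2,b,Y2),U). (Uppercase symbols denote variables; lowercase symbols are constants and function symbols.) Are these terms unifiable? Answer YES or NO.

YES

Decompose plus/2: tup(plus(plus(U,true),times(true,6)),b,W) =?= tup(Y2,b,Y2),  true =?= U.
Decompose tup/3: plus(plus(U,true),times(true,6)) =?= Y2,  b =?= b,  W =?= Y2.
Bind Y2 := plus(plus(U,true),times(true,6)); substituting into the one remaining equation that mentions Y2 gives: W =?= plus(plus(U,true),times(true,6)).
Delete trivial equation b =?= b.
Bind W := plus(plus(U,true),times(true,6)); no other remaining equation mentions W.
Bind U := true. Substituting into the earlier bindings gives Y2 := plus(plus(true,true),times(true,6)), W := plus(plus(true,true),times(true,6)).
No equations remain and no clash or occurs-check failure arose, so a unifier exists.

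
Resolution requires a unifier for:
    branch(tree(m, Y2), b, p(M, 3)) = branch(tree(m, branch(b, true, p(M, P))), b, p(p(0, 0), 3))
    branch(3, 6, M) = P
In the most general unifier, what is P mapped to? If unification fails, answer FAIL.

Decompose branch/3: tree(m, Y2) = tree(m, branch(b, true, p(M, P))),  b = b,  p(M, 3) = p(p(0, 0), 3).
Decompose tree/2: m = m,  Y2 = branch(b, true, p(M, P)).
Delete trivial equation m = m.
Bind Y2 := branch(b, true, p(M, P)); no other remaining equation mentions Y2.
Delete trivial equation b = b.
Decompose p/2: M = p(0, 0),  3 = 3.
Bind M := p(0, 0); substituting into the one remaining equation that mentions M gives: branch(3, 6, p(0, 0)) = P. Substituting into the earlier binding gives Y2 := branch(b, true, p(p(0, 0), P)).
Delete trivial equation 3 = 3.
Bind P := branch(3, 6, p(0, 0)). Substituting into the earlier binding gives Y2 := branch(b, true, p(p(0, 0), branch(3, 6, p(0, 0)))).
MGU = { Y2 -> branch(b, true, p(p(0, 0), branch(3, 6, p(0, 0)))), M -> p(0, 0), P -> branch(3, 6, p(0, 0)) }, so P -> branch(3, 6, p(0, 0)).

branch(3, 6, p(0, 0))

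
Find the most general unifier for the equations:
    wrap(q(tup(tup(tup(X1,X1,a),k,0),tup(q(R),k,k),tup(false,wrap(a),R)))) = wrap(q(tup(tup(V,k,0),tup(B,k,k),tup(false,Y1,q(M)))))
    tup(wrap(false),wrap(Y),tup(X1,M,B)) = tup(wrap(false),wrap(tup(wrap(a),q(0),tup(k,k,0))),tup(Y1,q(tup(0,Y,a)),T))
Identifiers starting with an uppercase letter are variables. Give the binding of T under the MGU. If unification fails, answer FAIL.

q(q(q(tup(0,tup(wrap(a),q(0),tup(k,k,0)),a))))

Decompose wrap/1: q(tup(tup(tup(X1,X1,a),k,0),tup(q(R),k,k),tup(false,wrap(a),R))) = q(tup(tup(V,k,0),tup(B,k,k),tup(false,Y1,q(M)))).
Decompose q/1: tup(tup(tup(X1,X1,a),k,0),tup(q(R),k,k),tup(false,wrap(a),R)) = tup(tup(V,k,0),tup(B,k,k),tup(false,Y1,q(M))).
Decompose tup/3: tup(tup(X1,X1,a),k,0) = tup(V,k,0),  tup(q(R),k,k) = tup(B,k,k),  tup(false,wrap(a),R) = tup(false,Y1,q(M)).
Decompose tup/3: tup(X1,X1,a) = V,  k = k,  0 = 0.
Bind V := tup(X1,X1,a); no other remaining equation mentions V.
Delete trivial equation k = k.
Delete trivial equation 0 = 0.
Decompose tup/3: q(R) = B,  k = k,  k = k.
Bind B := q(R); substituting into the one remaining equation that mentions B gives: tup(wrap(false),wrap(Y),tup(X1,M,q(R))) = tup(wrap(false),wrap(tup(wrap(a),q(0),tup(k,k,0))),tup(Y1,q(tup(0,Y,a)),T)).
Delete trivial equation k = k.
Delete trivial equation k = k.
Decompose tup/3: false = false,  wrap(a) = Y1,  R = q(M).
Delete trivial equation false = false.
Bind Y1 := wrap(a); substituting into the one remaining equation that mentions Y1 gives: tup(wrap(false),wrap(Y),tup(X1,M,q(R))) = tup(wrap(false),wrap(tup(wrap(a),q(0),tup(k,k,0))),tup(wrap(a),q(tup(0,Y,a)),T)).
Bind R := q(M); substituting into the remaining equation gives: tup(wrap(false),wrap(Y),tup(X1,M,q(q(M)))) = tup(wrap(false),wrap(tup(wrap(a),q(0),tup(k,k,0))),tup(wrap(a),q(tup(0,Y,a)),T)). Substituting into the earlier binding gives B := q(q(M)).
Decompose tup/3: wrap(false) = wrap(false),  wrap(Y) = wrap(tup(wrap(a),q(0),tup(k,k,0))),  tup(X1,M,q(q(M))) = tup(wrap(a),q(tup(0,Y,a)),T).
Delete trivial equation wrap(false) = wrap(false).
Decompose wrap/1: Y = tup(wrap(a),q(0),tup(k,k,0)).
Bind Y := tup(wrap(a),q(0),tup(k,k,0)); substituting into the remaining equation gives: tup(X1,M,q(q(M))) = tup(wrap(a),q(tup(0,tup(wrap(a),q(0),tup(k,k,0)),a)),T).
Decompose tup/3: X1 = wrap(a),  M = q(tup(0,tup(wrap(a),q(0),tup(k,k,0)),a)),  q(q(M)) = T.
Bind X1 := wrap(a); no other remaining equation mentions X1. Substituting into the earlier binding gives V := tup(wrap(a),wrap(a),a).
Bind M := q(tup(0,tup(wrap(a),q(0),tup(k,k,0)),a)); substituting into the remaining equation gives: q(q(q(tup(0,tup(wrap(a),q(0),tup(k,k,0)),a)))) = T. Substituting into the earlier bindings gives B := q(q(q(tup(0,tup(wrap(a),q(0),tup(k,k,0)),a)))), R := q(q(tup(0,tup(wrap(a),q(0),tup(k,k,0)),a))).
Bind T := q(q(q(tup(0,tup(wrap(a),q(0),tup(k,k,0)),a)))).
MGU = { V -> tup(wrap(a),wrap(a),a), B -> q(q(q(tup(0,tup(wrap(a),q(0),tup(k,k,0)),a)))), Y1 -> wrap(a), R -> q(q(tup(0,tup(wrap(a),q(0),tup(k,k,0)),a))), Y -> tup(wrap(a),q(0),tup(k,k,0)), X1 -> wrap(a), M -> q(tup(0,tup(wrap(a),q(0),tup(k,k,0)),a)), T -> q(q(q(tup(0,tup(wrap(a),q(0),tup(k,k,0)),a)))) }, so T -> q(q(q(tup(0,tup(wrap(a),q(0),tup(k,k,0)),a)))).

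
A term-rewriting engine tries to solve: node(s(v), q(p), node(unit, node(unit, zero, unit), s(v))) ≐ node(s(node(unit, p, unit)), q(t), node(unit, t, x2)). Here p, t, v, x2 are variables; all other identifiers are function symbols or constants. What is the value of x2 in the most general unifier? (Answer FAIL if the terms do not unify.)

s(node(unit, node(unit, zero, unit), unit))

Decompose node/3: s(v) ≐ s(node(unit, p, unit)),  q(p) ≐ q(t),  node(unit, node(unit, zero, unit), s(v)) ≐ node(unit, t, x2).
Decompose s/1: v ≐ node(unit, p, unit).
Bind v := node(unit, p, unit); substituting into the one remaining equation that mentions v gives: node(unit, node(unit, zero, unit), s(node(unit, p, unit))) ≐ node(unit, t, x2).
Decompose q/1: p ≐ t.
Bind p := t; substituting into the remaining equation gives: node(unit, node(unit, zero, unit), s(node(unit, t, unit))) ≐ node(unit, t, x2). Substituting into the earlier binding gives v := node(unit, t, unit).
Decompose node/3: unit ≐ unit,  node(unit, zero, unit) ≐ t,  s(node(unit, t, unit)) ≐ x2.
Delete trivial equation unit ≐ unit.
Bind t := node(unit, zero, unit); substituting into the remaining equation gives: s(node(unit, node(unit, zero, unit), unit)) ≐ x2. Substituting into the earlier bindings gives v := node(unit, node(unit, zero, unit), unit), p := node(unit, zero, unit).
Bind x2 := s(node(unit, node(unit, zero, unit), unit)).
MGU = { v -> node(unit, node(unit, zero, unit), unit), p -> node(unit, zero, unit), t -> node(unit, zero, unit), x2 -> s(node(unit, node(unit, zero, unit), unit)) }, so x2 -> s(node(unit, node(unit, zero, unit), unit)).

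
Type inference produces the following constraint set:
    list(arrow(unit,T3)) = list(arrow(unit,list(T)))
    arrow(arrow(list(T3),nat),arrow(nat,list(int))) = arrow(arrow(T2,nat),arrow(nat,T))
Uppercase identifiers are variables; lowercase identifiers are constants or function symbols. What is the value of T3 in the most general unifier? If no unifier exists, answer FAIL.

list(list(int))

Decompose list/1: arrow(unit,T3) = arrow(unit,list(T)).
Decompose arrow/2: unit = unit,  T3 = list(T).
Delete trivial equation unit = unit.
Bind T3 := list(T); substituting into the remaining equation gives: arrow(arrow(list(list(T)),nat),arrow(nat,list(int))) = arrow(arrow(T2,nat),arrow(nat,T)).
Decompose arrow/2: arrow(list(list(T)),nat) = arrow(T2,nat),  arrow(nat,list(int)) = arrow(nat,T).
Decompose arrow/2: list(list(T)) = T2,  nat = nat.
Bind T2 := list(list(T)); no other remaining equation mentions T2.
Delete trivial equation nat = nat.
Decompose arrow/2: nat = nat,  list(int) = T.
Delete trivial equation nat = nat.
Bind T := list(int). Substituting into the earlier bindings gives T3 := list(list(int)), T2 := list(list(list(int))).
MGU = { T3 -> list(list(int)), T2 -> list(list(list(int))), T -> list(int) }, so T3 -> list(list(int)).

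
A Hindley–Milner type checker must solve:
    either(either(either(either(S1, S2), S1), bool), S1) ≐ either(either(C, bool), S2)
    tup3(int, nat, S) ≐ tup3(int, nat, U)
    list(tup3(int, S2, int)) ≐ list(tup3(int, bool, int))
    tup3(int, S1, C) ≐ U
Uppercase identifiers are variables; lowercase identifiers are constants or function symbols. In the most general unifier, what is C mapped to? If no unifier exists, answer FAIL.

Decompose either/2: either(either(either(S1, S2), S1), bool) ≐ either(C, bool),  S1 ≐ S2.
Decompose either/2: either(either(S1, S2), S1) ≐ C,  bool ≐ bool.
Bind C := either(either(S1, S2), S1); substituting into the one remaining equation that mentions C gives: tup3(int, S1, either(either(S1, S2), S1)) ≐ U.
Delete trivial equation bool ≐ bool.
Bind S1 := S2; substituting into the one remaining equation that mentions S1 gives: tup3(int, S2, either(either(S2, S2), S2)) ≐ U. Substituting into the earlier binding gives C := either(either(S2, S2), S2).
Decompose tup3/3: int ≐ int,  nat ≐ nat,  S ≐ U.
Delete trivial equation int ≐ int.
Delete trivial equation nat ≐ nat.
Bind S := U; no other remaining equation mentions S.
Decompose list/1: tup3(int, S2, int) ≐ tup3(int, bool, int).
Decompose tup3/3: int ≐ int,  S2 ≐ bool,  int ≐ int.
Delete trivial equation int ≐ int.
Bind S2 := bool; substituting into the one remaining equation that mentions S2 gives: tup3(int, bool, either(either(bool, bool), bool)) ≐ U. Substituting into the earlier bindings gives C := either(either(bool, bool), bool), S1 := bool.
Delete trivial equation int ≐ int.
Bind U := tup3(int, bool, either(either(bool, bool), bool)). Substituting into the earlier binding gives S := tup3(int, bool, either(either(bool, bool), bool)).
MGU = { C := either(either(bool, bool), bool), S1 := bool, S := tup3(int, bool, either(either(bool, bool), bool)), S2 := bool, U := tup3(int, bool, either(either(bool, bool), bool)) }, so C := either(either(bool, bool), bool).

either(either(bool, bool), bool)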